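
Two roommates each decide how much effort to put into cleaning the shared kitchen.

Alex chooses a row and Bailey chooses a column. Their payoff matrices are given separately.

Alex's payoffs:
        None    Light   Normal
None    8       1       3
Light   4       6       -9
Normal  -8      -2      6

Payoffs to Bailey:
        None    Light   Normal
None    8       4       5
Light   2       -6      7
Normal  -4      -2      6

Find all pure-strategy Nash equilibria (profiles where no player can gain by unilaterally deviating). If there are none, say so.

(None, None): Alex gets 8, best alternative 4; Bailey gets 8, best alternative 5. No profitable deviation — NE.
(None, Light): Alex can switch to Light (1 → 6). Not NE.
(None, Normal): Alex can switch to Normal (3 → 6). Not NE.
(Light, None): Alex can switch to None (4 → 8). Not NE.
(Light, Light): Bailey can switch to None (-6 → 2). Not NE.
(Light, Normal): Alex can switch to None (-9 → 3). Not NE.
(Normal, None): Alex can switch to None (-8 → 8). Not NE.
(Normal, Light): Alex can switch to None (-2 → 1). Not NE.
(Normal, Normal): Alex gets 6, best alternative 3; Bailey gets 6, best alternative -2. No profitable deviation — NE.

The pure Nash equilibria are (None, None), (Normal, Normal).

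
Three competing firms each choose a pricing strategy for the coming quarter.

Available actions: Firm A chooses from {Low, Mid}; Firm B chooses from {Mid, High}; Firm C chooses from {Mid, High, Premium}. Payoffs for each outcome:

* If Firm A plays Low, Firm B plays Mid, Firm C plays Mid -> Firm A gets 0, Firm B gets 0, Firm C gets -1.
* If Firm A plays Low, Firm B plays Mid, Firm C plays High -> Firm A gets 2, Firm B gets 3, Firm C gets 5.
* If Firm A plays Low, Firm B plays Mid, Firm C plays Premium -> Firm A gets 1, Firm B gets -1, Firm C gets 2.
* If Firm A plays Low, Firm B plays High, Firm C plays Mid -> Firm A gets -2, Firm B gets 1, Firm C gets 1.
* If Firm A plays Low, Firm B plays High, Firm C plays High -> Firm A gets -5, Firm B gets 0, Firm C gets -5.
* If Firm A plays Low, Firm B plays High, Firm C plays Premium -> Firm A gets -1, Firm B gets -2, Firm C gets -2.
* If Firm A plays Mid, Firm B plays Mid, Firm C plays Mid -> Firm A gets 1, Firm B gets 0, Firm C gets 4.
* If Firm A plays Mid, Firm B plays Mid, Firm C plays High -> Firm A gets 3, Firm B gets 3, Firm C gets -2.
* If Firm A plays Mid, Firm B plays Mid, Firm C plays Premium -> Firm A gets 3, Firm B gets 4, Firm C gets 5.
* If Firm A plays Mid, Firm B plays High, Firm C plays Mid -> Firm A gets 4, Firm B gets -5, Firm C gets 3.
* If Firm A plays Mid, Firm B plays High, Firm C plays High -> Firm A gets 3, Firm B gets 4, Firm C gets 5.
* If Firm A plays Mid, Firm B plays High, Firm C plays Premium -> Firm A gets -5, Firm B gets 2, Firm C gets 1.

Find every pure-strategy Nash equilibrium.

The pure Nash equilibria are (Mid, Mid, Premium) and (Mid, High, High).

For each player, find the best response to each opponent profile; mutual best responses are the pure NE.
Firm A against (Mid, Mid): payoffs 0, 1 → best response Mid.
Firm A against (Mid, High): payoffs 2, 3 → best response Mid.
Firm A against (Mid, Premium): payoffs 1, 3 → best response Mid.
Firm A against (High, Mid): payoffs -2, 4 → best response Mid.
Firm A against (High, High): payoffs -5, 3 → best response Mid.
Firm A against (High, Premium): payoffs -1, -5 → best response Low.
Firm B against (Low, Mid): payoffs 0, 1 → best response High.
Firm B against (Low, High): payoffs 3, 0 → best response Mid.
Firm B against (Low, Premium): payoffs -1, -2 → best response Mid.
Firm B against (Mid, Mid): payoffs 0, -5 → best response Mid.
Firm B against (Mid, High): payoffs 3, 4 → best response High.
Firm B against (Mid, Premium): payoffs 4, 2 → best response Mid.
Firm C against (Low, Mid): payoffs -1, 5, 2 → best response High.
Firm C against (Low, High): payoffs 1, -5, -2 → best response Mid.
Firm C against (Mid, Mid): payoffs 4, -2, 5 → best response Premium.
Firm C against (Mid, High): payoffs 3, 5, 1 → best response High.
Mutual best responses: (Mid, Mid, Premium); (Mid, High, High).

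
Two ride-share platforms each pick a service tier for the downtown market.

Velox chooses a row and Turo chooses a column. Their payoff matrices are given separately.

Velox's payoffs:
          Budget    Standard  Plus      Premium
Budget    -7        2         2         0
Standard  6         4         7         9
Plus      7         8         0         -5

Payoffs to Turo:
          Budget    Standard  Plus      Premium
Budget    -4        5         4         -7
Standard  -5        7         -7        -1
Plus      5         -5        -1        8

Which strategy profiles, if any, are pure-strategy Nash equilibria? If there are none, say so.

(Budget, Budget): Velox can switch to Standard (-7 → 6). Not NE.
(Budget, Standard): Velox can switch to Standard (2 → 4). Not NE.
(Budget, Plus): Velox can switch to Standard (2 → 7). Not NE.
(Budget, Premium): Velox can switch to Standard (0 → 9). Not NE.
(Standard, Budget): Velox can switch to Plus (6 → 7). Not NE.
(Standard, Standard): Velox can switch to Plus (4 → 8). Not NE.
(Standard, Plus): Turo can switch to Budget (-7 → -5). Not NE.
(Standard, Premium): Turo can switch to Standard (-1 → 7). Not NE.
(The remaining 4 profiles each have a profitable deviation by the same check.)

There is no pure-strategy Nash equilibrium.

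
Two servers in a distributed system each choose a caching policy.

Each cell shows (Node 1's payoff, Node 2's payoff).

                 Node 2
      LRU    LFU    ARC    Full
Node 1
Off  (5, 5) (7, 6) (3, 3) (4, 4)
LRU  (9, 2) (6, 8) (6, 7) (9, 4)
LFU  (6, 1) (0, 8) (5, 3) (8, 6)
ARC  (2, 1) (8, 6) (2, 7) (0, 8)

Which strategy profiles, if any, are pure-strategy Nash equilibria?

For each strategy profile, look for a profitable unilateral deviation.
(Off, LRU): Node 1 can switch to LRU (5 → 9). Not NE.
(Off, LFU): Node 1 can switch to ARC (7 → 8). Not NE.
(Off, ARC): Node 1 can switch to LRU (3 → 6). Not NE.
(Off, Full): Node 1 can switch to LRU (4 → 9). Not NE.
(LRU, LRU): Node 2 can switch to LFU (2 → 8). Not NE.
(LRU, LFU): Node 1 can switch to Off (6 → 7). Not NE.
(LRU, ARC): Node 2 can switch to LFU (7 → 8). Not NE.
(LRU, Full): Node 2 can switch to LFU (4 → 8). Not NE.
(The remaining 8 profiles each have a profitable deviation by the same check.)

This game has no pure Nash equilibrium.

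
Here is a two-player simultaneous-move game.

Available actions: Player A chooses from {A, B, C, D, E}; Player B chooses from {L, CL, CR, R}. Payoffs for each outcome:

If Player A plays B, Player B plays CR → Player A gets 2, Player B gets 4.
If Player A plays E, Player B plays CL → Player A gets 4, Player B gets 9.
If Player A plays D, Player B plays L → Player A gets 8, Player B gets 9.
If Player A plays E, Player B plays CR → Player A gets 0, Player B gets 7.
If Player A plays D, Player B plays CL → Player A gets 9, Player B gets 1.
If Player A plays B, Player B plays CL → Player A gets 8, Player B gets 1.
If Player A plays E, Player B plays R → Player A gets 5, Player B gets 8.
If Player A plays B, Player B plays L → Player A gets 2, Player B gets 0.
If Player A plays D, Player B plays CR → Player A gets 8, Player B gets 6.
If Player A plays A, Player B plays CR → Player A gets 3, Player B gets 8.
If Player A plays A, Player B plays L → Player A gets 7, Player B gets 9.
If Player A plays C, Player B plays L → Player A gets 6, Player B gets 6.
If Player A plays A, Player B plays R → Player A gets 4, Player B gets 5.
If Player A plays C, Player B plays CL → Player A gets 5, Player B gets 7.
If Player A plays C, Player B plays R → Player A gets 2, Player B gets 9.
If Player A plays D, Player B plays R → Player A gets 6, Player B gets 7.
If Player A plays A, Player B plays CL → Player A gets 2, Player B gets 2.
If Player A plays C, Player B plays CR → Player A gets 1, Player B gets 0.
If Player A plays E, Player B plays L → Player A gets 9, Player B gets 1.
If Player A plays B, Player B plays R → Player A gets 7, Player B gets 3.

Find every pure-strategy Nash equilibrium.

Player A against L: payoffs 7, 2, 6, 8, 9 → best response E.
Player A against CL: payoffs 2, 8, 5, 9, 4 → best response D.
Player A against CR: payoffs 3, 2, 1, 8, 0 → best response D.
Player A against R: payoffs 4, 7, 2, 6, 5 → best response B.
Player B against A: payoffs 9, 2, 8, 5 → best response L.
Player B against B: payoffs 0, 1, 4, 3 → best response CR.
Player B against C: payoffs 6, 7, 0, 9 → best response R.
Player B against D: payoffs 9, 1, 6, 7 → best response L.
Player B against E: payoffs 1, 9, 7, 8 → best response CL.
No profile is a mutual best response for all players.

This game has no pure Nash equilibrium.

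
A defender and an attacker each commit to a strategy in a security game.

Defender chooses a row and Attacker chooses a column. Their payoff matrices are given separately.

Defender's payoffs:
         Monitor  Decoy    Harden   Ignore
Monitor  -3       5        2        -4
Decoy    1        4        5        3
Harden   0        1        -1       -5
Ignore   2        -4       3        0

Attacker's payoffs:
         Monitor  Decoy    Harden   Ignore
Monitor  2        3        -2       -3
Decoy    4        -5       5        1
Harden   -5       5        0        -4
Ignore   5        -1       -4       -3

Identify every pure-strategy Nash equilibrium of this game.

(Monitor, Decoy) and (Decoy, Harden) and (Ignore, Monitor)

Mark each player's best response to every combination of opponents' strategies; a profile where every player is best-responding is a pure Nash equilibrium.
Defender against Monitor: payoffs -3, 1, 0, 2 → best response Ignore.
Defender against Decoy: payoffs 5, 4, 1, -4 → best response Monitor.
Defender against Harden: payoffs 2, 5, -1, 3 → best response Decoy.
Defender against Ignore: payoffs -4, 3, -5, 0 → best response Decoy.
Attacker against Monitor: payoffs 2, 3, -2, -3 → best response Decoy.
Attacker against Decoy: payoffs 4, -5, 5, 1 → best response Harden.
Attacker against Harden: payoffs -5, 5, 0, -4 → best response Decoy.
Attacker against Ignore: payoffs 5, -1, -4, -3 → best response Monitor.
Mutual best responses: (Monitor, Decoy); (Decoy, Harden); (Ignore, Monitor).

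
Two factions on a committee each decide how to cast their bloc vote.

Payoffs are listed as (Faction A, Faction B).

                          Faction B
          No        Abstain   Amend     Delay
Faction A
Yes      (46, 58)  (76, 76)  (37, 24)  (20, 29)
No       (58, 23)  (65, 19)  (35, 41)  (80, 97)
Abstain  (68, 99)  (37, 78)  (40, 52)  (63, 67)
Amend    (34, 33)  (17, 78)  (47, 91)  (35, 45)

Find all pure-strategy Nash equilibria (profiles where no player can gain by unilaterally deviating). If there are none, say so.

The pure Nash equilibria are (Yes, Abstain), (No, Delay), (Abstain, No), (Amend, Amend).

Faction A against No: payoffs 46, 58, 68, 34 → best response Abstain.
Faction A against Abstain: payoffs 76, 65, 37, 17 → best response Yes.
Faction A against Amend: payoffs 37, 35, 40, 47 → best response Amend.
Faction A against Delay: payoffs 20, 80, 63, 35 → best response No.
Faction B against Yes: payoffs 58, 76, 24, 29 → best response Abstain.
Faction B against No: payoffs 23, 19, 41, 97 → best response Delay.
Faction B against Abstain: payoffs 99, 78, 52, 67 → best response No.
Faction B against Amend: payoffs 33, 78, 91, 45 → best response Amend.
Mutual best responses: (Yes, Abstain); (No, Delay); (Abstain, No); (Amend, Amend).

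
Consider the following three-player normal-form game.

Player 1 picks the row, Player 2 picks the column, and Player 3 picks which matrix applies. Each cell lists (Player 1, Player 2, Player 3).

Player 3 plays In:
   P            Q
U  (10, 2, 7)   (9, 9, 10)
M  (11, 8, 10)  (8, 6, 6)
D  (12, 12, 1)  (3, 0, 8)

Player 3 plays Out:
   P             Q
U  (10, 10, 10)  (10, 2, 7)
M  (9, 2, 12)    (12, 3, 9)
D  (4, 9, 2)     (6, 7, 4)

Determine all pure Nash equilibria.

Mark each player's best response to every combination of opponents' strategies; a profile where every player is best-responding is a pure Nash equilibrium.
Player 1 against (P, In): payoffs 10, 11, 12 → best response D.
Player 1 against (P, Out): payoffs 10, 9, 4 → best response U.
Player 1 against (Q, In): payoffs 9, 8, 3 → best response U.
Player 1 against (Q, Out): payoffs 10, 12, 6 → best response M.
Player 2 against (U, In): payoffs 2, 9 → best response Q.
Player 2 against (U, Out): payoffs 10, 2 → best response P.
Player 2 against (M, In): payoffs 8, 6 → best response P.
Player 2 against (M, Out): payoffs 2, 3 → best response Q.
Player 2 against (D, In): payoffs 12, 0 → best response P.
Player 2 against (D, Out): payoffs 9, 7 → best response P.
Player 3 against (U, P): payoffs 7, 10 → best response Out.
Player 3 against (U, Q): payoffs 10, 7 → best response In.
Player 3 against (M, P): payoffs 10, 12 → best response Out.
Player 3 against (M, Q): payoffs 6, 9 → best response Out.
Player 3 against (D, P): payoffs 1, 2 → best response Out.
Player 3 against (D, Q): payoffs 8, 4 → best response In.
Mutual best responses: (U, P, Out); (U, Q, In); (M, Q, Out).

Pure-strategy Nash equilibria: (U, P, Out) and (U, Q, In) and (M, Q, Out)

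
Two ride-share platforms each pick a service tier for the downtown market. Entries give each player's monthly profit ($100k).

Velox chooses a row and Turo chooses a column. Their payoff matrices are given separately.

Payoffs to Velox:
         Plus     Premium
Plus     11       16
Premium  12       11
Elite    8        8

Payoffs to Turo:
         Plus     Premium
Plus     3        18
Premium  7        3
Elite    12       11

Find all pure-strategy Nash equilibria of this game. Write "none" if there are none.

(Plus, Plus): Velox can switch to Premium (11 → 12). Not NE.
(Plus, Premium): Velox gets 16, best alternative 11; Turo gets 18, best alternative 3. No profitable deviation — NE.
(Premium, Plus): Velox gets 12, best alternative 11; Turo gets 7, best alternative 3. No profitable deviation — NE.
(Premium, Premium): Velox can switch to Plus (11 → 16). Not NE.
(Elite, Plus): Velox can switch to Plus (8 → 11). Not NE.
(Elite, Premium): Velox can switch to Plus (8 → 16). Not NE.

The pure Nash equilibria are (Plus, Premium) and (Premium, Plus).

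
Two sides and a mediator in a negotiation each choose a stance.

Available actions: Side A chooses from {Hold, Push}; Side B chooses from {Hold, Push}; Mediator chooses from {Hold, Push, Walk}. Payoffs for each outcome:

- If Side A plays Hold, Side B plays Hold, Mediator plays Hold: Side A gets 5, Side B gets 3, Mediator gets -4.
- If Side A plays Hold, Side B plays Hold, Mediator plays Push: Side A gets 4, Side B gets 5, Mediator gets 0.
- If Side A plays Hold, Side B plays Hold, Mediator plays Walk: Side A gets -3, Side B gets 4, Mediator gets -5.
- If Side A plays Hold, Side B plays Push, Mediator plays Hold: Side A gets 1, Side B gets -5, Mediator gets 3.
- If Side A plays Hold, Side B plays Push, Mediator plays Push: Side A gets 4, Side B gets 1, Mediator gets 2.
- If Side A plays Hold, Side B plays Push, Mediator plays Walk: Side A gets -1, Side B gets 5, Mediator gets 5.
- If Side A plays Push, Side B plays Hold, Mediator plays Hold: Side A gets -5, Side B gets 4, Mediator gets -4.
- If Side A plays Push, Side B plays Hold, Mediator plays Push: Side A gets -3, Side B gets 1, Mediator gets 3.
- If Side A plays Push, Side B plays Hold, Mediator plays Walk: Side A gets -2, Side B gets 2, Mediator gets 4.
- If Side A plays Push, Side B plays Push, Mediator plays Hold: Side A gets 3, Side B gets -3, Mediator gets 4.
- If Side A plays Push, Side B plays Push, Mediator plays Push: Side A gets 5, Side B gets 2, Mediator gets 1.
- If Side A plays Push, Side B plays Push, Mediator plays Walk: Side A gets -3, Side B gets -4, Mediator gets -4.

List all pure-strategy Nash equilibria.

Pure-strategy Nash equilibria: (Hold, Hold, Push) and (Hold, Push, Walk) and (Push, Hold, Walk)

(Hold, Hold, Hold): Mediator can switch to Push (-4 → 0). Not NE.
(Hold, Hold, Push): Side A gets 4, best alternative -3; Side B gets 5, best alternative 1; Mediator gets 0, best alternative -4. No profitable deviation — NE.
(Hold, Hold, Walk): Side A can switch to Push (-3 → -2). Not NE.
(Hold, Push, Hold): Side A can switch to Push (1 → 3). Not NE.
(Hold, Push, Push): Side A can switch to Push (4 → 5). Not NE.
(Hold, Push, Walk): Side A gets -1, best alternative -3; Side B gets 5, best alternative 4; Mediator gets 5, best alternative 3. No profitable deviation — NE.
(Push, Hold, Hold): Side A can switch to Hold (-5 → 5). Not NE.
(Push, Hold, Push): Side A can switch to Hold (-3 → 4). Not NE.
(Push, Hold, Walk): Side A gets -2, best alternative -3; Side B gets 2, best alternative -4; Mediator gets 4, best alternative 3. No profitable deviation — NE.
(Push, Push, Hold): Side B can switch to Hold (-3 → 4). Not NE.
(Push, Push, Push): Mediator can switch to Hold (1 → 4). Not NE.
(Push, Push, Walk): Side A can switch to Hold (-3 → -1). Not NE.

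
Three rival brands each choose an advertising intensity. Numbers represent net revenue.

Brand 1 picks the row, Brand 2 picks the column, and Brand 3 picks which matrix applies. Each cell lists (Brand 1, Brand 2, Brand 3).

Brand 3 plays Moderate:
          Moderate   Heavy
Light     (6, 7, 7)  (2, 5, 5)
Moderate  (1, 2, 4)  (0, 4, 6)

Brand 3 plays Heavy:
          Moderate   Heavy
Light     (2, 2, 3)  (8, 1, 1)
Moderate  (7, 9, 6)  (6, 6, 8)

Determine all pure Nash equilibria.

Pure-strategy Nash equilibria: (Light, Moderate, Moderate) and (Moderate, Moderate, Heavy)

Check each profile: it is a Nash equilibrium iff no player can strictly gain by switching unilaterally.
(Light, Moderate, Moderate): Brand 1 gets 6, best alternative 1; Brand 2 gets 7, best alternative 5; Brand 3 gets 7, best alternative 3. No profitable deviation — NE.
(Light, Moderate, Heavy): Brand 1 can switch to Moderate (2 → 7). Not NE.
(Light, Heavy, Moderate): Brand 2 can switch to Moderate (5 → 7). Not NE.
(Light, Heavy, Heavy): Brand 2 can switch to Moderate (1 → 2). Not NE.
(Moderate, Moderate, Moderate): Brand 1 can switch to Light (1 → 6). Not NE.
(Moderate, Moderate, Heavy): Brand 1 gets 7, best alternative 2; Brand 2 gets 9, best alternative 6; Brand 3 gets 6, best alternative 4. No profitable deviation — NE.
(Moderate, Heavy, Moderate): Brand 1 can switch to Light (0 → 2). Not NE.
(Moderate, Heavy, Heavy): Brand 1 can switch to Light (6 → 8). Not NE.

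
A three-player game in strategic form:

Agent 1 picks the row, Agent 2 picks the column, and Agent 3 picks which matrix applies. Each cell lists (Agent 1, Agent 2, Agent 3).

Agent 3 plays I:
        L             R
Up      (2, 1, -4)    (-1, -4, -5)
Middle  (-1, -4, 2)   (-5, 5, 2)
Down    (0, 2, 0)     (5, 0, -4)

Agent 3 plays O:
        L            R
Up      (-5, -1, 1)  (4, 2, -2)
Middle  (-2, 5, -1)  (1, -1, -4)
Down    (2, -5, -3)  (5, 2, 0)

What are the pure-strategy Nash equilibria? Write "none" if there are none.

(Down, R, O)

Agent 1 against (L, I): payoffs 2, -1, 0 → best response Up.
Agent 1 against (L, O): payoffs -5, -2, 2 → best response Down.
Agent 1 against (R, I): payoffs -1, -5, 5 → best response Down.
Agent 1 against (R, O): payoffs 4, 1, 5 → best response Down.
Agent 2 against (Up, I): payoffs 1, -4 → best response L.
Agent 2 against (Up, O): payoffs -1, 2 → best response R.
Agent 2 against (Middle, I): payoffs -4, 5 → best response R.
Agent 2 against (Middle, O): payoffs 5, -1 → best response L.
Agent 2 against (Down, I): payoffs 2, 0 → best response L.
Agent 2 against (Down, O): payoffs -5, 2 → best response R.
Agent 3 against (Up, L): payoffs -4, 1 → best response O.
Agent 3 against (Up, R): payoffs -5, -2 → best response O.
Agent 3 against (Middle, L): payoffs 2, -1 → best response I.
Agent 3 against (Middle, R): payoffs 2, -4 → best response I.
Agent 3 against (Down, L): payoffs 0, -3 → best response I.
Agent 3 against (Down, R): payoffs -4, 0 → best response O.
Mutual best responses: (Down, R, O).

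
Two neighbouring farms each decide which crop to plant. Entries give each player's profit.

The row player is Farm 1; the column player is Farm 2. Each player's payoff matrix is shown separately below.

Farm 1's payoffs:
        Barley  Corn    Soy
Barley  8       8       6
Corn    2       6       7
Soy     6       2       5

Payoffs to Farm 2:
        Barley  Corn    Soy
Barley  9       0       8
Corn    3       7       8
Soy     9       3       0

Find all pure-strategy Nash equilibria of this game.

(Barley, Barley): Farm 1 gets 8, best alternative 6; Farm 2 gets 9, best alternative 8. No profitable deviation — NE.
(Barley, Corn): Farm 2 can switch to Barley (0 → 9). Not NE.
(Barley, Soy): Farm 1 can switch to Corn (6 → 7). Not NE.
(Corn, Barley): Farm 1 can switch to Barley (2 → 8). Not NE.
(Corn, Corn): Farm 1 can switch to Barley (6 → 8). Not NE.
(Corn, Soy): Farm 1 gets 7, best alternative 6; Farm 2 gets 8, best alternative 7. No profitable deviation — NE.
(Soy, Barley): Farm 1 can switch to Barley (6 → 8). Not NE.
(Soy, Corn): Farm 1 can switch to Barley (2 → 8). Not NE.
(Soy, Soy): Farm 1 can switch to Barley (5 → 6). Not NE.

The pure Nash equilibria are (Barley, Barley), (Corn, Soy).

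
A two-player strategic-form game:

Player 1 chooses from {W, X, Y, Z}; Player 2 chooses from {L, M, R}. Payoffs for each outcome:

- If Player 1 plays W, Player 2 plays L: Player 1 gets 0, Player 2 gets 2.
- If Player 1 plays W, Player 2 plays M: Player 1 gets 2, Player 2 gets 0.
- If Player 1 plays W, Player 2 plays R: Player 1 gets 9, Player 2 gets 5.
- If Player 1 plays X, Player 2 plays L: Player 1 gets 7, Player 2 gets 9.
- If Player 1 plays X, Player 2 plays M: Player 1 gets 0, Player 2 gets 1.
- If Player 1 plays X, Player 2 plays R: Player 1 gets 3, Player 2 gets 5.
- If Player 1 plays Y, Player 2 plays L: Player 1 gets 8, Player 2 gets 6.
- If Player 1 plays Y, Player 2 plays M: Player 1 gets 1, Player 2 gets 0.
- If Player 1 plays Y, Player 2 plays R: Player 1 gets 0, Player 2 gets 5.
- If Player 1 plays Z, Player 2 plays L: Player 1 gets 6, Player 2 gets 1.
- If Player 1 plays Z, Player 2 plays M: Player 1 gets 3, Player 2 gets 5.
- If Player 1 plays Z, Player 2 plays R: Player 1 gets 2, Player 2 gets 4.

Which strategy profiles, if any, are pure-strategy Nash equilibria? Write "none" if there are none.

Pure-strategy Nash equilibria: (W, R) and (Y, L) and (Z, M)

Player 1 against L: payoffs 0, 7, 8, 6 → best response Y.
Player 1 against M: payoffs 2, 0, 1, 3 → best response Z.
Player 1 against R: payoffs 9, 3, 0, 2 → best response W.
Player 2 against W: payoffs 2, 0, 5 → best response R.
Player 2 against X: payoffs 9, 1, 5 → best response L.
Player 2 against Y: payoffs 6, 0, 5 → best response L.
Player 2 against Z: payoffs 1, 5, 4 → best response M.
Mutual best responses: (W, R); (Y, L); (Z, M).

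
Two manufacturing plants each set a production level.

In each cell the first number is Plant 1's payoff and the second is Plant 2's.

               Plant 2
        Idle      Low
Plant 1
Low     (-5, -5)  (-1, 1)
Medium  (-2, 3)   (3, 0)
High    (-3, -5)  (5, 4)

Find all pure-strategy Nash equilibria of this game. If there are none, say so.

For each player, find the best response to each opponent profile; mutual best responses are the pure NE.
Plant 1 against Idle: payoffs -5, -2, -3 → best response Medium.
Plant 1 against Low: payoffs -1, 3, 5 → best response High.
Plant 2 against Low: payoffs -5, 1 → best response Low.
Plant 2 against Medium: payoffs 3, 0 → best response Idle.
Plant 2 against High: payoffs -5, 4 → best response Low.
Mutual best responses: (Medium, Idle); (High, Low).

The pure Nash equilibria are (Medium, Idle), (High, Low).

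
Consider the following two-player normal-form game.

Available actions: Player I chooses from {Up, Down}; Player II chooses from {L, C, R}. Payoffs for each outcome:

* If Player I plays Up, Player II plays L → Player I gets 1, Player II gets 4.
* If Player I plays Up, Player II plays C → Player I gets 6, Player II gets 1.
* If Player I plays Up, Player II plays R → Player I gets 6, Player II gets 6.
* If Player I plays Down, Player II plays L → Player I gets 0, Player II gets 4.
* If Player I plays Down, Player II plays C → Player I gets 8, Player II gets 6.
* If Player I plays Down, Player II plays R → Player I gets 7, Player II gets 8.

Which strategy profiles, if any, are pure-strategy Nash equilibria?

Check each profile: it is a Nash equilibrium iff no player can strictly gain by switching unilaterally.
(Up, L): Player II can switch to R (4 → 6). Not NE.
(Up, C): Player I can switch to Down (6 → 8). Not NE.
(Up, R): Player I can switch to Down (6 → 7). Not NE.
(Down, L): Player I can switch to Up (0 → 1). Not NE.
(Down, C): Player II can switch to R (6 → 8). Not NE.
(Down, R): Player I gets 7, best alternative 6; Player II gets 8, best alternative 6. No profitable deviation — NE.

Pure NE: (Down, R)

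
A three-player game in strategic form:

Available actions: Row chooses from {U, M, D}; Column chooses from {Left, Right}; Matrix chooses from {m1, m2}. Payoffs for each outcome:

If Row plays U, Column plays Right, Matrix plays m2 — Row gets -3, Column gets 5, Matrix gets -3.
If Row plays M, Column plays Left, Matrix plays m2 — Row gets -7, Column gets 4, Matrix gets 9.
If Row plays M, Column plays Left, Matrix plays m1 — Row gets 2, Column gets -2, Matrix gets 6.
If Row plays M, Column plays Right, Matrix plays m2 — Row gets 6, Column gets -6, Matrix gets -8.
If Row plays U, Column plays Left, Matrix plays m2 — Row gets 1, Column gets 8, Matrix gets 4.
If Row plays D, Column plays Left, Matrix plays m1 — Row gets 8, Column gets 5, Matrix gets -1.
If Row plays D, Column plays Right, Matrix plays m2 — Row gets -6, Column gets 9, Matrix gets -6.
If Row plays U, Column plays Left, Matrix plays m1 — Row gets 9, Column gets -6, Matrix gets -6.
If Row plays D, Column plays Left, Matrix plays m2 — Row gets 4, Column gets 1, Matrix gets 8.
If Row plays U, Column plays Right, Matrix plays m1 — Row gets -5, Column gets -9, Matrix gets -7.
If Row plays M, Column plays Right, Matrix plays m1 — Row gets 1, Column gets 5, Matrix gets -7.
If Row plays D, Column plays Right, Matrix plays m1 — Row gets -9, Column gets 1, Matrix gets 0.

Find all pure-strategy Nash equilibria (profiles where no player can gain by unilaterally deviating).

Check each profile: it is a Nash equilibrium iff no player can strictly gain by switching unilaterally.
(U, Left, m1): Matrix can switch to m2 (-6 → 4). Not NE.
(U, Left, m2): Row can switch to D (1 → 4). Not NE.
(U, Right, m1): Row can switch to M (-5 → 1). Not NE.
(U, Right, m2): Row can switch to M (-3 → 6). Not NE.
(M, Left, m1): Row can switch to U (2 → 9). Not NE.
(M, Left, m2): Row can switch to U (-7 → 1). Not NE.
(M, Right, m1): Row gets 1, best alternative -5; Column gets 5, best alternative -2; Matrix gets -7, best alternative -8. No profitable deviation — NE.
(M, Right, m2): Column can switch to Left (-6 → 4). Not NE.
(D, Left, m1): Row can switch to U (8 → 9). Not NE.
(D, Left, m2): Column can switch to Right (1 → 9). Not NE.
(D, Right, m1): Row can switch to U (-9 → -5). Not NE.
(The remaining 1 profile has a profitable deviation by the same check.)

Pure NE: (M, Right, m1)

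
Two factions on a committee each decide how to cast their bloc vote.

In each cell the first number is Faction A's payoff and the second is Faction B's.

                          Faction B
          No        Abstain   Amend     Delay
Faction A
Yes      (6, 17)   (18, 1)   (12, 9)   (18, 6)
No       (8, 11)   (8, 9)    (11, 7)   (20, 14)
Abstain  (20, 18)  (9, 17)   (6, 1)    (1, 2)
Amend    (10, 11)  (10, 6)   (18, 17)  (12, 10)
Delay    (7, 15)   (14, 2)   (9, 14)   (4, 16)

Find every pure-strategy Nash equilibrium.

Faction A against No: payoffs 6, 8, 20, 10, 7 → best response Abstain.
Faction A against Abstain: payoffs 18, 8, 9, 10, 14 → best response Yes.
Faction A against Amend: payoffs 12, 11, 6, 18, 9 → best response Amend.
Faction A against Delay: payoffs 18, 20, 1, 12, 4 → best response No.
Faction B against Yes: payoffs 17, 1, 9, 6 → best response No.
Faction B against No: payoffs 11, 9, 7, 14 → best response Delay.
Faction B against Abstain: payoffs 18, 17, 1, 2 → best response No.
Faction B against Amend: payoffs 11, 6, 17, 10 → best response Amend.
Faction B against Delay: payoffs 15, 2, 14, 16 → best response Delay.
Mutual best responses: (No, Delay); (Abstain, No); (Amend, Amend).

Pure-strategy Nash equilibria: (No, Delay), (Abstain, No), (Amend, Amend)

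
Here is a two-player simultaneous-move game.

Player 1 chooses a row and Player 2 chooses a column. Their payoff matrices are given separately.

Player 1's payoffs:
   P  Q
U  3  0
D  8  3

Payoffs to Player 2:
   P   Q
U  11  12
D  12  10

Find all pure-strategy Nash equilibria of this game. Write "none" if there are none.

Player 1 against P: payoffs 3, 8 → best response D.
Player 1 against Q: payoffs 0, 3 → best response D.
Player 2 against U: payoffs 11, 12 → best response Q.
Player 2 against D: payoffs 12, 10 → best response P.
Mutual best responses: (D, P).

Pure NE: (D, P)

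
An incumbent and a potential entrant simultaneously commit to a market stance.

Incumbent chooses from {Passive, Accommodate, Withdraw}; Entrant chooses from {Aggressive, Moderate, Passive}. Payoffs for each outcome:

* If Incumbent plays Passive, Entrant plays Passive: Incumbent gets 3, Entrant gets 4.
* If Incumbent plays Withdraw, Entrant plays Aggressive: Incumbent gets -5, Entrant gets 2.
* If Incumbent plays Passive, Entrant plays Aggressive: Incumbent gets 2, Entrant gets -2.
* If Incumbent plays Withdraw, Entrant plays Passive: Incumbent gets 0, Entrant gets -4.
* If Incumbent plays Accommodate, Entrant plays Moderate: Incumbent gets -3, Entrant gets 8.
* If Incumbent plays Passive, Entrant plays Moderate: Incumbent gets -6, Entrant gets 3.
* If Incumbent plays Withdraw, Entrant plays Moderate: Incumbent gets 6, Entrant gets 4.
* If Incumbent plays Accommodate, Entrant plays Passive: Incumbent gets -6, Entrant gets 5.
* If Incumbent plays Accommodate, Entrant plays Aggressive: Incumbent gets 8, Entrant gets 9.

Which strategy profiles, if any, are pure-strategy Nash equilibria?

The pure Nash equilibria are (Passive, Passive), (Accommodate, Aggressive), (Withdraw, Moderate).

Incumbent against Aggressive: payoffs 2, 8, -5 → best response Accommodate.
Incumbent against Moderate: payoffs -6, -3, 6 → best response Withdraw.
Incumbent against Passive: payoffs 3, -6, 0 → best response Passive.
Entrant against Passive: payoffs -2, 3, 4 → best response Passive.
Entrant against Accommodate: payoffs 9, 8, 5 → best response Aggressive.
Entrant against Withdraw: payoffs 2, 4, -4 → best response Moderate.
Mutual best responses: (Passive, Passive); (Accommodate, Aggressive); (Withdraw, Moderate).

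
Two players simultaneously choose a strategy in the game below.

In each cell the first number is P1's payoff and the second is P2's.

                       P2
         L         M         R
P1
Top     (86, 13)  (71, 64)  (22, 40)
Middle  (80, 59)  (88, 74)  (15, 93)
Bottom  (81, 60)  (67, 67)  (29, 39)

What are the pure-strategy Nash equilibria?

none

(Top, L): P2 can switch to M (13 → 64). Not NE.
(Top, M): P1 can switch to Middle (71 → 88). Not NE.
(Top, R): P1 can switch to Bottom (22 → 29). Not NE.
(Middle, L): P1 can switch to Top (80 → 86). Not NE.
(Middle, M): P2 can switch to R (74 → 93). Not NE.
(Middle, R): P1 can switch to Top (15 → 22). Not NE.
(Bottom, L): P1 can switch to Top (81 → 86). Not NE.
(Bottom, M): P1 can switch to Top (67 → 71). Not NE.
(Bottom, R): P2 can switch to L (39 → 60). Not NE.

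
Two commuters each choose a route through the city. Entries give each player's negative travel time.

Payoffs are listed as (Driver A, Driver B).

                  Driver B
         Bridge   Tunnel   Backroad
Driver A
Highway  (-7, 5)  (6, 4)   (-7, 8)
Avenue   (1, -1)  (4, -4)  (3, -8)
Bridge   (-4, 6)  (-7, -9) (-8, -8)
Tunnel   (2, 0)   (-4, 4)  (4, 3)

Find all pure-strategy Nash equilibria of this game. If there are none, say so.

No pure-strategy Nash equilibrium.

(Highway, Bridge): Driver A can switch to Avenue (-7 → 1). Not NE.
(Highway, Tunnel): Driver B can switch to Bridge (4 → 5). Not NE.
(Highway, Backroad): Driver A can switch to Avenue (-7 → 3). Not NE.
(Avenue, Bridge): Driver A can switch to Tunnel (1 → 2). Not NE.
(Avenue, Tunnel): Driver A can switch to Highway (4 → 6). Not NE.
(Avenue, Backroad): Driver A can switch to Tunnel (3 → 4). Not NE.
(Bridge, Bridge): Driver A can switch to Avenue (-4 → 1). Not NE.
(Bridge, Tunnel): Driver A can switch to Highway (-7 → 6). Not NE.
(Bridge, Backroad): Driver A can switch to Highway (-8 → -7). Not NE.
(Tunnel, Bridge): Driver B can switch to Tunnel (0 → 4). Not NE.
(The remaining 2 profiles each have a profitable deviation by the same check.)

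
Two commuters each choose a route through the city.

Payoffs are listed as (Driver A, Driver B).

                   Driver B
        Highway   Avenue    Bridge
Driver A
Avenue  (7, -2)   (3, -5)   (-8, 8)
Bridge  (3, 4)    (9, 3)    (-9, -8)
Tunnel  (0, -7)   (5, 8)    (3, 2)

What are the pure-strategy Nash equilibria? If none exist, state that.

This game has no pure Nash equilibrium.

Check each profile: it is a Nash equilibrium iff no player can strictly gain by switching unilaterally.
(Avenue, Highway): Driver B can switch to Bridge (-2 → 8). Not NE.
(Avenue, Avenue): Driver A can switch to Bridge (3 → 9). Not NE.
(Avenue, Bridge): Driver A can switch to Tunnel (-8 → 3). Not NE.
(Bridge, Highway): Driver A can switch to Avenue (3 → 7). Not NE.
(Bridge, Avenue): Driver B can switch to Highway (3 → 4). Not NE.
(Bridge, Bridge): Driver A can switch to Avenue (-9 → -8). Not NE.
(Tunnel, Highway): Driver A can switch to Avenue (0 → 7). Not NE.
(Tunnel, Avenue): Driver A can switch to Bridge (5 → 9). Not NE.
(Tunnel, Bridge): Driver B can switch to Avenue (2 → 8). Not NE.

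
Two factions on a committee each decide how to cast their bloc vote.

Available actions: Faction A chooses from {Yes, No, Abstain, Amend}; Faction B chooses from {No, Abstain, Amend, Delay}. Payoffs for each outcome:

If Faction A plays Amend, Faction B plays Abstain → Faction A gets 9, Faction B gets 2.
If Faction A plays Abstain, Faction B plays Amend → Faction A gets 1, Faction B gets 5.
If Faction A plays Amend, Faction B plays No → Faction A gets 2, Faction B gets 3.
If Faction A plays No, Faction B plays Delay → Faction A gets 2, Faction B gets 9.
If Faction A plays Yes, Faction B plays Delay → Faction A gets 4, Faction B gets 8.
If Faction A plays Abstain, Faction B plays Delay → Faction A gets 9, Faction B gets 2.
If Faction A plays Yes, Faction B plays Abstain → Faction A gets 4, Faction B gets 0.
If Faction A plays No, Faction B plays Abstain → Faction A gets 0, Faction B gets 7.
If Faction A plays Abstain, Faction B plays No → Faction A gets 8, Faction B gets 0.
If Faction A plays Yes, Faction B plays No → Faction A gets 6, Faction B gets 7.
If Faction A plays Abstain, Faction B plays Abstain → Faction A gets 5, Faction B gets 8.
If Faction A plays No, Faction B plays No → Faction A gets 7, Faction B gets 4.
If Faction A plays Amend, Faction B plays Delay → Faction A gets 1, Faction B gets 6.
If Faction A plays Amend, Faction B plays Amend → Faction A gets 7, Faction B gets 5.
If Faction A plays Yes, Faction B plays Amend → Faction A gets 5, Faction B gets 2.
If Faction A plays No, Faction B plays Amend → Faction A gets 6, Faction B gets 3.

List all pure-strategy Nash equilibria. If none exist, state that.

none

Faction A against No: payoffs 6, 7, 8, 2 → best response Abstain.
Faction A against Abstain: payoffs 4, 0, 5, 9 → best response Amend.
Faction A against Amend: payoffs 5, 6, 1, 7 → best response Amend.
Faction A against Delay: payoffs 4, 2, 9, 1 → best response Abstain.
Faction B against Yes: payoffs 7, 0, 2, 8 → best response Delay.
Faction B against No: payoffs 4, 7, 3, 9 → best response Delay.
Faction B against Abstain: payoffs 0, 8, 5, 2 → best response Abstain.
Faction B against Amend: payoffs 3, 2, 5, 6 → best response Delay.
No profile is a mutual best response for all players.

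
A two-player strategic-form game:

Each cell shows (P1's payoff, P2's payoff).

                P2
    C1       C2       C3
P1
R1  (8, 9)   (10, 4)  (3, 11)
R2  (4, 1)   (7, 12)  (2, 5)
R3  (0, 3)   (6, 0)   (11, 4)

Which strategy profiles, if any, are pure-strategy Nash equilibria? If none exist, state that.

The unique pure-strategy Nash equilibrium is (R3, C3).

(R1, C1): P2 can switch to C3 (9 → 11). Not NE.
(R1, C2): P2 can switch to C1 (4 → 9). Not NE.
(R1, C3): P1 can switch to R3 (3 → 11). Not NE.
(R2, C1): P1 can switch to R1 (4 → 8). Not NE.
(R2, C2): P1 can switch to R1 (7 → 10). Not NE.
(R2, C3): P1 can switch to R1 (2 → 3). Not NE.
(R3, C1): P1 can switch to R1 (0 → 8). Not NE.
(R3, C2): P1 can switch to R1 (6 → 10). Not NE.
(R3, C3): P1 gets 11, best alternative 3; P2 gets 4, best alternative 3. No profitable deviation — NE.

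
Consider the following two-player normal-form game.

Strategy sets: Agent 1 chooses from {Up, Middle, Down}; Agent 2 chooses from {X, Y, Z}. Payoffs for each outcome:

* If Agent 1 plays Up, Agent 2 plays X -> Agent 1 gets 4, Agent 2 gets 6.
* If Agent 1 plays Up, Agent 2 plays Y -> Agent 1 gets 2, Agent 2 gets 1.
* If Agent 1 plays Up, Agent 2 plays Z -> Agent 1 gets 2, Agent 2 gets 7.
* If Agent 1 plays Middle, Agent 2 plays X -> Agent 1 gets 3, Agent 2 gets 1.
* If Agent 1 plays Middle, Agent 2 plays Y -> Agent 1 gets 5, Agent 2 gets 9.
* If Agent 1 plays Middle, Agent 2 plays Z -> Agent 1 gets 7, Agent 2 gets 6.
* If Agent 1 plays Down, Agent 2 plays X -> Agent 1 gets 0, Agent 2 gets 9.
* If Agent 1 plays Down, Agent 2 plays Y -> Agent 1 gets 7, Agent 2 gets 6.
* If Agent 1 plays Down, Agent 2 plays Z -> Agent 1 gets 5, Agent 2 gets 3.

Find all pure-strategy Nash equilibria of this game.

This game has no pure Nash equilibrium.

Agent 1 against X: payoffs 4, 3, 0 → best response Up.
Agent 1 against Y: payoffs 2, 5, 7 → best response Down.
Agent 1 against Z: payoffs 2, 7, 5 → best response Middle.
Agent 2 against Up: payoffs 6, 1, 7 → best response Z.
Agent 2 against Middle: payoffs 1, 9, 6 → best response Y.
Agent 2 against Down: payoffs 9, 6, 3 → best response X.
No profile is a mutual best response for all players.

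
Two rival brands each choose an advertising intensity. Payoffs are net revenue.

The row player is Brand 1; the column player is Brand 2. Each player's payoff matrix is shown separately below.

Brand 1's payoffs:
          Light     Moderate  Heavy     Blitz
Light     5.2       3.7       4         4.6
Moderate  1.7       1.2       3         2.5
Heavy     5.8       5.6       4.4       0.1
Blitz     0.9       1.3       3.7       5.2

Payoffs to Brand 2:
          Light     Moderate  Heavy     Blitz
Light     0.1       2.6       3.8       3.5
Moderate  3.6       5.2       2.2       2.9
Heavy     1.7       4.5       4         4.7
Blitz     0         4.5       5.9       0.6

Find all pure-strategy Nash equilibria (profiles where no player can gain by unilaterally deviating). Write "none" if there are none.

There is no pure-strategy Nash equilibrium.

For each player, find the best response to each opponent profile; mutual best responses are the pure NE.
Brand 1 against Light: payoffs 5.2, 1.7, 5.8, 0.9 → best response Heavy.
Brand 1 against Moderate: payoffs 3.7, 1.2, 5.6, 1.3 → best response Heavy.
Brand 1 against Heavy: payoffs 4, 3, 4.4, 3.7 → best response Heavy.
Brand 1 against Blitz: payoffs 4.6, 2.5, 0.1, 5.2 → best response Blitz.
Brand 2 against Light: payoffs 0.1, 2.6, 3.8, 3.5 → best response Heavy.
Brand 2 against Moderate: payoffs 3.6, 5.2, 2.2, 2.9 → best response Moderate.
Brand 2 against Heavy: payoffs 1.7, 4.5, 4, 4.7 → best response Blitz.
Brand 2 against Blitz: payoffs 0, 4.5, 5.9, 0.6 → best response Heavy.
No profile is a mutual best response for all players.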